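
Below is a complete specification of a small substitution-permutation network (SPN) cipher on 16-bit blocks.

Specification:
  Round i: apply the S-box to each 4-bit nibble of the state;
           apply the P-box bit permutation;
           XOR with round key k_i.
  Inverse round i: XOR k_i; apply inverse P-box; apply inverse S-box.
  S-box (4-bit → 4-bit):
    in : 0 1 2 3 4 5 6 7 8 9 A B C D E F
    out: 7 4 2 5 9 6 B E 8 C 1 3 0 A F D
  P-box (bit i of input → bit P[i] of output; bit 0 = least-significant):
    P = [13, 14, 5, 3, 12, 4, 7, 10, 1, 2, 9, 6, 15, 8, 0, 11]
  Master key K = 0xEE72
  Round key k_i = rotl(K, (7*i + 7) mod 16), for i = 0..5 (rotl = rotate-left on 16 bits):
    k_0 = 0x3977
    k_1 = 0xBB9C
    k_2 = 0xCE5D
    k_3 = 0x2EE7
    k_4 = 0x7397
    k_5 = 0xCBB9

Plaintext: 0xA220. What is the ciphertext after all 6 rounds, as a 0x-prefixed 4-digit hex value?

s_0 = plaintext = 0xA220
s_1 = Round(s_0, k_0) = 0xD943
s_2 = Round(s_1, k_1) = 0x84FC
s_3 = Round(s_2, k_2) = 0xD29F
s_4 = Round(s_3, k_3) = 0x034B
s_5 = Round(s_4, k_4) = 0x8494
s_6 = Round(s_5, k_5) = 0xE773

0xE773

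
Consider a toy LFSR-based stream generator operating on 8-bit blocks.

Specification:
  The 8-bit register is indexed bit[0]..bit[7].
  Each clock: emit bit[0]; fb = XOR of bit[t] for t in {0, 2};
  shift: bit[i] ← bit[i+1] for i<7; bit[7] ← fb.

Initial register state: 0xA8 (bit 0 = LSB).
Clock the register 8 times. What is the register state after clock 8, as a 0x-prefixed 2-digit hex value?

reg_0 = 0xA8
clock 1: out=0, reg = 0x54
clock 2: out=0, reg = 0xAA
clock 3: out=0, reg = 0x55
clock 4: out=1, reg = 0x2A
clock 5: out=0, reg = 0x15
clock 6: out=1, reg = 0x0A
clock 7: out=0, reg = 0x05
clock 8: out=1, reg = 0x02

0x02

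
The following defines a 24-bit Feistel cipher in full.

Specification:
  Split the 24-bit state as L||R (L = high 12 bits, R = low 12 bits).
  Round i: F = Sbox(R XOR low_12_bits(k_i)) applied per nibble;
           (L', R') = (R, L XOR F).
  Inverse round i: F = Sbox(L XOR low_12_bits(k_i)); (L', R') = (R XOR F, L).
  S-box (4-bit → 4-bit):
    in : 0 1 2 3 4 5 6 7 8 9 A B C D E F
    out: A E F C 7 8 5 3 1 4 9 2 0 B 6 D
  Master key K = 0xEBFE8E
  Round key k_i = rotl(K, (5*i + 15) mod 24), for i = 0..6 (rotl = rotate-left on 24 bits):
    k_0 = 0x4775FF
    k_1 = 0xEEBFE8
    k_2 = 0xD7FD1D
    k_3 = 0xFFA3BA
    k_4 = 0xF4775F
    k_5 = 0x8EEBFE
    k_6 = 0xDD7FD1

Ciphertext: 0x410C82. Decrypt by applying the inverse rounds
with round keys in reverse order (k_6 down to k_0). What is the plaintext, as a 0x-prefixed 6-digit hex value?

0xDBFD61

s_0 = ciphertext = 0x410C82
s_1 = InvRound(s_0, k_6) = 0xE8C410
s_2 = InvRound(s_1, k_5) = 0xC2FE8C
s_3 = InvRound(s_2, k_4) = 0xCB6C2F
s_4 = InvRound(s_3, k_3) = 0x18FCB6
s_5 = InvRound(s_4, k_2) = 0xCF918F
s_6 = InvRound(s_5, k_1) = 0xD61CF9
s_7 = InvRound(s_6, k_0) = 0xDBFD61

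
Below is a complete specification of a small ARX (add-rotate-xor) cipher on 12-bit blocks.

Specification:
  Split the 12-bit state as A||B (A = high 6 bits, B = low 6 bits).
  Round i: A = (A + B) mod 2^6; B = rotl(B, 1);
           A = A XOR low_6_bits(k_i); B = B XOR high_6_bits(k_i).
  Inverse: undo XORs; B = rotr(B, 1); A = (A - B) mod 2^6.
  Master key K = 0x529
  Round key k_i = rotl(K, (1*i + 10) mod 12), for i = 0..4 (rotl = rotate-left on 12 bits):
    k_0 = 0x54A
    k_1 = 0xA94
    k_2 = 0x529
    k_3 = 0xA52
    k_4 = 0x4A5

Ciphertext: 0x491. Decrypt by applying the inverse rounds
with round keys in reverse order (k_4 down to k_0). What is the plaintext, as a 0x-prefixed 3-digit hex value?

s_0 = ciphertext = 0x491
s_1 = InvRound(s_0, k_4) = 0x5A1
s_2 = InvRound(s_1, k_3) = 0x004
s_3 = InvRound(s_2, k_2) = 0x848
s_4 = InvRound(s_3, k_1) = 0x911
s_5 = InvRound(s_4, k_0) = 0xB02

0xB02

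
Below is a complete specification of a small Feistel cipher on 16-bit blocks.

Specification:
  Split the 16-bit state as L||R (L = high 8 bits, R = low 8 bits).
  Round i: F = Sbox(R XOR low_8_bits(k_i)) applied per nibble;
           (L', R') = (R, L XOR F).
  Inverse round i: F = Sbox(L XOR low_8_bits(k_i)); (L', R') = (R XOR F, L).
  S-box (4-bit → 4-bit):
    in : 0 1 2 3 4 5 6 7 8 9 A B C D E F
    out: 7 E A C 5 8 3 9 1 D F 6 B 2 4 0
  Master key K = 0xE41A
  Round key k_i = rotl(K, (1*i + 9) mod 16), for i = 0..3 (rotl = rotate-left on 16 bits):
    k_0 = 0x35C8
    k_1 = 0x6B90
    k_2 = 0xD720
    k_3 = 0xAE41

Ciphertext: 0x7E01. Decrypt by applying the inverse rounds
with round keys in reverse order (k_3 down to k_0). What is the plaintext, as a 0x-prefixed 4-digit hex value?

s_0 = ciphertext = 0x7E01
s_1 = InvRound(s_0, k_3) = 0xC17E
s_2 = InvRound(s_1, k_2) = 0x30C1
s_3 = InvRound(s_2, k_1) = 0x3630
s_4 = InvRound(s_3, k_0) = 0x3436

0x3436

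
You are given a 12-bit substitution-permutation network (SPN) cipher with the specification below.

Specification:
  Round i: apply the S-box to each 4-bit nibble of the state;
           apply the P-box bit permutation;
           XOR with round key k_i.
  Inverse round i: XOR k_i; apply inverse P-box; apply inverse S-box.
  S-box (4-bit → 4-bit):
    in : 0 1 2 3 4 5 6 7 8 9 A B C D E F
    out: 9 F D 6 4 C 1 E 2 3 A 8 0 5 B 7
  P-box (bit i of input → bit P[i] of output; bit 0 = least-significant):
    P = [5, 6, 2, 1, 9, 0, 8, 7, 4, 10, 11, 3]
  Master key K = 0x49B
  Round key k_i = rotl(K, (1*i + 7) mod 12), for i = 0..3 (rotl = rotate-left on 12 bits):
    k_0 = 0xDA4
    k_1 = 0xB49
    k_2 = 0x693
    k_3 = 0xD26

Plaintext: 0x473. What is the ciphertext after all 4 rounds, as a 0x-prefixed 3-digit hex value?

s_0 = plaintext = 0x473
s_1 = Round(s_0, k_0) = 0x461
s_2 = Round(s_1, k_1) = 0x12F
s_3 = Round(s_2, k_2) = 0x96F
s_4 = Round(s_3, k_3) = 0xB52

0xB52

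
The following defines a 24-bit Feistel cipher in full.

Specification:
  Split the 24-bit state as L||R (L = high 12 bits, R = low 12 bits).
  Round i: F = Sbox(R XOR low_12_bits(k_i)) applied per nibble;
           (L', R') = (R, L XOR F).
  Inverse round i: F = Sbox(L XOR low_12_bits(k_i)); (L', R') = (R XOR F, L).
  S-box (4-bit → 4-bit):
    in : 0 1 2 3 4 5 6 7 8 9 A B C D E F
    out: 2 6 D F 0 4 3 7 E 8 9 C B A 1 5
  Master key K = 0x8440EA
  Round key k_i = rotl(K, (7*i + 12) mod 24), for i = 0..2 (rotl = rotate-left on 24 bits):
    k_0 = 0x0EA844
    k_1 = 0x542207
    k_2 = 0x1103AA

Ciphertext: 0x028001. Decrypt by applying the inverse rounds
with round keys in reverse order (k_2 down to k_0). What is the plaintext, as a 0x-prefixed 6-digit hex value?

s_0 = ciphertext = 0x028001
s_1 = InvRound(s_0, k_2) = 0xFEC028
s_2 = InvRound(s_1, k_1) = 0xA34FEC
s_3 = InvRound(s_2, k_0) = 0x29EA34

0x29EA34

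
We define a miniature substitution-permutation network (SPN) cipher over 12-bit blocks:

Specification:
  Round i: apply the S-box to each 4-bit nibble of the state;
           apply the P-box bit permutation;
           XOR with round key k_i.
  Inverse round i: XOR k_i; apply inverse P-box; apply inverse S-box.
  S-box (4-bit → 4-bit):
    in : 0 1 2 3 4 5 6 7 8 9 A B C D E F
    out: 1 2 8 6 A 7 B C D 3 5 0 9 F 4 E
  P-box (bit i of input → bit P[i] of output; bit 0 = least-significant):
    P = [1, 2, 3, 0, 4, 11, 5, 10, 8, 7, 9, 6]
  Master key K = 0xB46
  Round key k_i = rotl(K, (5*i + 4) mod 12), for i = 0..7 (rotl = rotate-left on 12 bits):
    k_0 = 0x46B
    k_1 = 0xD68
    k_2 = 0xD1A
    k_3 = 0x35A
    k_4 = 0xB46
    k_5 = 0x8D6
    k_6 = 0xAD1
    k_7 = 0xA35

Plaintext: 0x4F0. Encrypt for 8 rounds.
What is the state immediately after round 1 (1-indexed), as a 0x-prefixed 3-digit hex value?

s_0 = plaintext = 0x4F0
s_1 = Round(s_0, k_0) = 0x889
s_2 = Round(s_1, k_1) = 0xA1E
s_3 = Round(s_2, k_2) = 0x612
s_4 = Round(s_3, k_3) = 0xA9B
s_5 = Round(s_4, k_4) = 0x056
s_6 = Round(s_5, k_5) = 0x1E1
s_7 = Round(s_6, k_6) = 0xA75
s_8 = Round(s_7, k_7) = 0xD1B

0x889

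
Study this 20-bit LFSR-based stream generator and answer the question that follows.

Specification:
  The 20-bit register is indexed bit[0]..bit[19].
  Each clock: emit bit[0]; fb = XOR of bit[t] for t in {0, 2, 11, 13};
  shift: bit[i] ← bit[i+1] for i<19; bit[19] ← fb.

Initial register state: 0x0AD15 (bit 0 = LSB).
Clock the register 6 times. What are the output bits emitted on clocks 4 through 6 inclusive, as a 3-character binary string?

reg_0 = 0x0AD15
clock 1: out=1, reg = 0x0568A
clock 2: out=0, reg = 0x02B45
clock 3: out=1, reg = 0x015A2
clock 4: out=0, reg = 0x00AD1
clock 5: out=1, reg = 0x00568
clock 6: out=0, reg = 0x002B4

010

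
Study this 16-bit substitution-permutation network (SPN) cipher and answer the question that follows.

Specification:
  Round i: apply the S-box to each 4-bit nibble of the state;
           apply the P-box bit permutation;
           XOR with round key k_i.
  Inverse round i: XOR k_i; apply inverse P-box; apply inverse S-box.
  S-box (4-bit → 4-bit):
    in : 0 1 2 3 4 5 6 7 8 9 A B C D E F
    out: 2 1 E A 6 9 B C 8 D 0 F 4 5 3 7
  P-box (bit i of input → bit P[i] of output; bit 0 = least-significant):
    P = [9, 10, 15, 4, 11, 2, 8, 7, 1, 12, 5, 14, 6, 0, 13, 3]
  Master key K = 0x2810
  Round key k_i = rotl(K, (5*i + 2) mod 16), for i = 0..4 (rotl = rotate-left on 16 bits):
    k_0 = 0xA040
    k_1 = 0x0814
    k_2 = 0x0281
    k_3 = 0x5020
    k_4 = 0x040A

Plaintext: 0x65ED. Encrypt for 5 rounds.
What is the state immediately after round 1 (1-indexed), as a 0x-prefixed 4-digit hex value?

s_0 = plaintext = 0x65ED
s_1 = Round(s_0, k_0) = 0x6A0F
s_2 = Round(s_1, k_1) = 0x8E59
s_3 = Round(s_2, k_2) = 0x981B
s_4 = Round(s_3, k_3) = 0xBE78
s_5 = Round(s_4, k_4) = 0x35D1

0x6A0F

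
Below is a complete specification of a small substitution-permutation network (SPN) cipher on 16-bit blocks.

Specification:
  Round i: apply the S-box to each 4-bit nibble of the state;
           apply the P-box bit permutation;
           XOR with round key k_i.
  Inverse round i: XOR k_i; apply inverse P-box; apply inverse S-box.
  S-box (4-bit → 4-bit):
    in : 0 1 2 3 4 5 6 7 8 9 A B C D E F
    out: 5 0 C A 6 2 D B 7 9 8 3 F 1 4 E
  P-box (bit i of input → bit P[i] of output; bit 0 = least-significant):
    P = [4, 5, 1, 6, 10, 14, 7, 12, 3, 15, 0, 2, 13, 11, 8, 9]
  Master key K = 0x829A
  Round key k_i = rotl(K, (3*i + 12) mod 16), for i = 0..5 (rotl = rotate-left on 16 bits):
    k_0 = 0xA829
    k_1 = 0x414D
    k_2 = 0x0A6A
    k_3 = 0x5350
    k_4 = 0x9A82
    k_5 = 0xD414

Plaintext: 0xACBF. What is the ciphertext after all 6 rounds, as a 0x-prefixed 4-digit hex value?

s_0 = plaintext = 0xACBF
s_1 = Round(s_0, k_0) = 0x6E46
s_2 = Round(s_1, k_1) = 0x229E
s_3 = Round(s_2, k_2) = 0x1D6D
s_4 = Round(s_3, k_3) = 0x47C8
s_5 = Round(s_4, k_4) = 0x473C
s_6 = Round(s_5, k_5) = 0x0D6A

0x0D6A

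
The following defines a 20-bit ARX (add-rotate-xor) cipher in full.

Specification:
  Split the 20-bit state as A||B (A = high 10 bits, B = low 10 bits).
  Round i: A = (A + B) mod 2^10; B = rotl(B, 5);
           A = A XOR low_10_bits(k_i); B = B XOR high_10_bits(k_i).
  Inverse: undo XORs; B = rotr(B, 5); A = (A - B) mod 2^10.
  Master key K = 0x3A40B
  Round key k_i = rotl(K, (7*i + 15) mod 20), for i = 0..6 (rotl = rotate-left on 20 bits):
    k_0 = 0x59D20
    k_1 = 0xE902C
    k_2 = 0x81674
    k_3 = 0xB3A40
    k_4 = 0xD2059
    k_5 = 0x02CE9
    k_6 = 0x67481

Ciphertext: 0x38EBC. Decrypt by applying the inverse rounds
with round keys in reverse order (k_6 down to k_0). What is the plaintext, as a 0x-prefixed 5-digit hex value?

0xBE419

s_0 = ciphertext = 0x38EBC
s_1 = InvRound(s_0, k_6) = 0x0A439
s_2 = InvRound(s_1, k_5) = 0x9FE41
s_3 = InvRound(s_2, k_4) = 0x3F928
s_4 = InvRound(s_3, k_3) = 0x77CDF
s_5 = InvRound(s_4, k_2) = 0x15756
s_6 = InvRound(s_5, k_1) = 0x8CA47
s_7 = InvRound(s_6, k_0) = 0xBE419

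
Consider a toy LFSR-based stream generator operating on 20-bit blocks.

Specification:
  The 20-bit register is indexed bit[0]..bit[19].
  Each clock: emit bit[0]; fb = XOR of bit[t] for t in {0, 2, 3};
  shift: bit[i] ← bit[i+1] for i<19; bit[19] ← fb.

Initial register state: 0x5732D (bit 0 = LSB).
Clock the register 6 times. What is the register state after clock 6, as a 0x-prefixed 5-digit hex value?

reg_0 = 0x5732D
clock 1: out=1, reg = 0xAB996
clock 2: out=0, reg = 0xD5CCB
clock 3: out=1, reg = 0x6AE65
clock 4: out=1, reg = 0x35732
clock 5: out=0, reg = 0x1AB99
clock 6: out=1, reg = 0x0D5CC

0x0D5CC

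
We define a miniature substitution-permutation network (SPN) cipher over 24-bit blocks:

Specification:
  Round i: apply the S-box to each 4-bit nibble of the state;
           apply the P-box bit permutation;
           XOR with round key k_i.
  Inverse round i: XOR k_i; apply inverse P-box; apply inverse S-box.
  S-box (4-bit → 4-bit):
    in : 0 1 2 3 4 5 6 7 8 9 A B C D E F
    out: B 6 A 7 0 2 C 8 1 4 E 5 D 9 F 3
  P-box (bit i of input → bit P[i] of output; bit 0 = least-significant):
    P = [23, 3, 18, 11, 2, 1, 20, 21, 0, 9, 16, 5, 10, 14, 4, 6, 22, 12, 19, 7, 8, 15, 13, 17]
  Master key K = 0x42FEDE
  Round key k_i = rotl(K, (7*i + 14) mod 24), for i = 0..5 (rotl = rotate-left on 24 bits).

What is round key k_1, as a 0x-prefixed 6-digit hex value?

K = 0x42FEDE
k_0 = rotl(K, (7*0+14) mod 24) = rotl(K, 14) = 0xB790BF
k_1 = rotl(K, (7*1+14) mod 24) = rotl(K, 21) = 0xC85FDB

0xC85FDB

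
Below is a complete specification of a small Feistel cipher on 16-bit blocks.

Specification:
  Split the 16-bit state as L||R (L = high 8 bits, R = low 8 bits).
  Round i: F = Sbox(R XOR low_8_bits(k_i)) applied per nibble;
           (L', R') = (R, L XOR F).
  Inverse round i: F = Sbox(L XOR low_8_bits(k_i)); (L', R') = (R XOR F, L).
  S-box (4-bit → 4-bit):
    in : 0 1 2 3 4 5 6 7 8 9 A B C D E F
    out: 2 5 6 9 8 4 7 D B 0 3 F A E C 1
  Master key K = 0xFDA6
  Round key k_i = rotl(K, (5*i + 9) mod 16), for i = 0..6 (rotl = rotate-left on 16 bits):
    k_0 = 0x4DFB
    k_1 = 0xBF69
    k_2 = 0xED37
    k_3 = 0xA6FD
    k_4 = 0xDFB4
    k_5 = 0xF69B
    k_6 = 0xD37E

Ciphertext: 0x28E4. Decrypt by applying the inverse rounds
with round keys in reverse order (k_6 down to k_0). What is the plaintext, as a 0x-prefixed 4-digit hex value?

s_0 = ciphertext = 0x28E4
s_1 = InvRound(s_0, k_6) = 0xA328
s_2 = InvRound(s_1, k_5) = 0xB3A3
s_3 = InvRound(s_2, k_4) = 0x8EB3
s_4 = InvRound(s_3, k_3) = 0x6A8E
s_5 = InvRound(s_4, k_2) = 0xC06A
s_6 = InvRound(s_5, k_1) = 0x5AC0
s_7 = InvRound(s_6, k_0) = 0xF55A

0xF55A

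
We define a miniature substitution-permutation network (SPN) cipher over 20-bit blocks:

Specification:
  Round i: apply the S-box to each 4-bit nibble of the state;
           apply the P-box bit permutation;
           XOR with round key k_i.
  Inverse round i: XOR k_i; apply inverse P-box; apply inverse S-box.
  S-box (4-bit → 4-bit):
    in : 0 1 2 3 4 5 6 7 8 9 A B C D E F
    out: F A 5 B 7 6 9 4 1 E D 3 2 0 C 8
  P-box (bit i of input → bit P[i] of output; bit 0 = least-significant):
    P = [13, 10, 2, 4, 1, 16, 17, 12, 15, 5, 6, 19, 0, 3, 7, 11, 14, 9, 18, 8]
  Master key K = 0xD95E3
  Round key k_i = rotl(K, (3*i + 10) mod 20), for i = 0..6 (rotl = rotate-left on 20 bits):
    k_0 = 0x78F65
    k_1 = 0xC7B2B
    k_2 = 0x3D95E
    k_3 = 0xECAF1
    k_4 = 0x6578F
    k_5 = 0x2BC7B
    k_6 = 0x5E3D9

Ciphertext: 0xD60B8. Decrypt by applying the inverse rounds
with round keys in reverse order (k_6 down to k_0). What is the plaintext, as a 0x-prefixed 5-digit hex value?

0x2BD8F

s_0 = ciphertext = 0xD60B8
s_1 = InvRound(s_0, k_6) = 0x180DD
s_2 = InvRound(s_1, k_5) = 0xDEC04
s_3 = InvRound(s_2, k_4) = 0x10608
s_4 = InvRound(s_3, k_3) = 0x20051
s_5 = InvRound(s_4, k_2) = 0x63837
s_6 = InvRound(s_5, k_1) = 0x3CF7E
s_7 = InvRound(s_6, k_0) = 0x2BD8F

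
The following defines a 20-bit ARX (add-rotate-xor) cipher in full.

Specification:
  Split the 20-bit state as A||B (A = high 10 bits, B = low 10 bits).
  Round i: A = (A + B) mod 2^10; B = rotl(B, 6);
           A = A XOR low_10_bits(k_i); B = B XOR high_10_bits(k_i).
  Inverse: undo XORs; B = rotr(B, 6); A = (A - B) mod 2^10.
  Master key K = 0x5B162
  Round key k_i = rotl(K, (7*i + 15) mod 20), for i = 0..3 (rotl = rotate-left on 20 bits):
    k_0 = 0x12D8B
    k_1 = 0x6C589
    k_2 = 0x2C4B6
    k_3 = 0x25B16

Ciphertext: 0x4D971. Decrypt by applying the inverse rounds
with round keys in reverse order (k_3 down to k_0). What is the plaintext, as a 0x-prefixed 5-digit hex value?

0x55AC7

s_0 = ciphertext = 0x4D971
s_1 = InvRound(s_0, k_3) = 0xEA677
s_2 = InvRound(s_1, k_2) = 0xAD06B
s_3 = InvRound(s_2, k_1) = 0x659A7
s_4 = InvRound(s_3, k_0) = 0x55AC7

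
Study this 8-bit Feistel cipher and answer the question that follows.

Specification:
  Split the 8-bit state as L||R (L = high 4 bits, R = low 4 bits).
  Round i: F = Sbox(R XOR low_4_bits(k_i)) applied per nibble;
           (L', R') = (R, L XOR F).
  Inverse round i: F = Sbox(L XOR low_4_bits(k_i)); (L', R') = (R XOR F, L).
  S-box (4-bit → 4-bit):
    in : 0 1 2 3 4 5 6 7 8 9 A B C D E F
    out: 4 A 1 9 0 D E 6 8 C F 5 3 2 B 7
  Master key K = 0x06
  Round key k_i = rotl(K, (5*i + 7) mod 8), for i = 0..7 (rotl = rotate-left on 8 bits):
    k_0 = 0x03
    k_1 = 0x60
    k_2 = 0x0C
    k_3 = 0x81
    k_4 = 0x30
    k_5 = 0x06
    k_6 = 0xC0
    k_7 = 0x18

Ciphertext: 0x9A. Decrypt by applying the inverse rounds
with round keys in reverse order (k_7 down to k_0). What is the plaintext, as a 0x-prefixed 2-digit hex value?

0xD3

s_0 = ciphertext = 0x9A
s_1 = InvRound(s_0, k_7) = 0x09
s_2 = InvRound(s_1, k_6) = 0xD0
s_3 = InvRound(s_2, k_5) = 0x5D
s_4 = InvRound(s_3, k_4) = 0x05
s_5 = InvRound(s_4, k_3) = 0xF0
s_6 = InvRound(s_5, k_2) = 0x9F
s_7 = InvRound(s_6, k_1) = 0x39
s_8 = InvRound(s_7, k_0) = 0xD3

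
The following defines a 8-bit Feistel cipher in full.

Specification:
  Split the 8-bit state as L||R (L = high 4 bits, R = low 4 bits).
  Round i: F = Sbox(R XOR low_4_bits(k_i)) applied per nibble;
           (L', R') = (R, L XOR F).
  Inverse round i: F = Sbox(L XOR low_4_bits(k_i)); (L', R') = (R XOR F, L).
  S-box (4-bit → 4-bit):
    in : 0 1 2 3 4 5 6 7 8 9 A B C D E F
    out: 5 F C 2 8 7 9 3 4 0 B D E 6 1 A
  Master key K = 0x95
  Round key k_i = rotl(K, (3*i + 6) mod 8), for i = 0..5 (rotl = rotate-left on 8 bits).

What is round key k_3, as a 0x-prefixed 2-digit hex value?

0xCA

K = 0x95
k_0 = rotl(K, (3*0+6) mod 8) = rotl(K, 6) = 0x65
k_1 = rotl(K, (3*1+6) mod 8) = rotl(K, 1) = 0x2B
k_2 = rotl(K, (3*2+6) mod 8) = rotl(K, 4) = 0x59
k_3 = rotl(K, (3*3+6) mod 8) = rotl(K, 7) = 0xCA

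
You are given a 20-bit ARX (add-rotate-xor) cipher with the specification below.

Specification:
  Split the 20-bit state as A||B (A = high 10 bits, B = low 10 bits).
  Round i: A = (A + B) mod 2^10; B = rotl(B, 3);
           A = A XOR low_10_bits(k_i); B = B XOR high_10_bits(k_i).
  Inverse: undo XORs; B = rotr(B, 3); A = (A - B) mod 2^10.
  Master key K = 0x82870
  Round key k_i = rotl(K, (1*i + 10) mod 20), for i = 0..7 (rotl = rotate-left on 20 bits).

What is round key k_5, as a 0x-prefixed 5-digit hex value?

K = 0x82870
k_0 = rotl(K, (1*0+10) mod 20) = rotl(K, 10) = 0x1C20A
k_1 = rotl(K, (1*1+10) mod 20) = rotl(K, 11) = 0x38414
k_2 = rotl(K, (1*2+10) mod 20) = rotl(K, 12) = 0x70828
k_3 = rotl(K, (1*3+10) mod 20) = rotl(K, 13) = 0xE1050
k_4 = rotl(K, (1*4+10) mod 20) = rotl(K, 14) = 0xC20A1
k_5 = rotl(K, (1*5+10) mod 20) = rotl(K, 15) = 0x84143

0x84143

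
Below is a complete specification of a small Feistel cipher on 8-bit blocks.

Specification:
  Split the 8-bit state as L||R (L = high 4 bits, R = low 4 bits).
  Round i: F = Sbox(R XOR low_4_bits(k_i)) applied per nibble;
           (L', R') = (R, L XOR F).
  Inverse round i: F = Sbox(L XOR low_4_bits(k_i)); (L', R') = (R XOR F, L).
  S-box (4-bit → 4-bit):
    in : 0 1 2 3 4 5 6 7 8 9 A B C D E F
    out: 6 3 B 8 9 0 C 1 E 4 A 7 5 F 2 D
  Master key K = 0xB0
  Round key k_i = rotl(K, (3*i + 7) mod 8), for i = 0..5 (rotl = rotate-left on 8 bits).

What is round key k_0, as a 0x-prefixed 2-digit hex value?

K = 0xB0
k_0 = rotl(K, (3*0+7) mod 8) = rotl(K, 7) = 0x58

0x58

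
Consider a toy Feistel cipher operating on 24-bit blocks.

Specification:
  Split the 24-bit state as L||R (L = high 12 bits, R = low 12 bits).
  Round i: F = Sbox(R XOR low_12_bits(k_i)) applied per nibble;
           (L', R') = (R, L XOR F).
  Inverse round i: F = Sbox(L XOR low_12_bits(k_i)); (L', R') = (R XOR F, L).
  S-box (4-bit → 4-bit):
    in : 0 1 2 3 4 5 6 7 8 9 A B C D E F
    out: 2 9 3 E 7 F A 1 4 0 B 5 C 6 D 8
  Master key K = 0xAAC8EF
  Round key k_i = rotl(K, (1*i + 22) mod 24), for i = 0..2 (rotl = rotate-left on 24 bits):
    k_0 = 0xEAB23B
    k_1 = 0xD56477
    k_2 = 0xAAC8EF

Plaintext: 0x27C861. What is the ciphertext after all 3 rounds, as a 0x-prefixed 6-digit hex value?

s_0 = plaintext = 0x27C861
s_1 = Round(s_0, k_0) = 0x861987
s_2 = Round(s_1, k_1) = 0x987EE3
s_3 = Round(s_2, k_2) = 0xEE33AB

0xEE33AB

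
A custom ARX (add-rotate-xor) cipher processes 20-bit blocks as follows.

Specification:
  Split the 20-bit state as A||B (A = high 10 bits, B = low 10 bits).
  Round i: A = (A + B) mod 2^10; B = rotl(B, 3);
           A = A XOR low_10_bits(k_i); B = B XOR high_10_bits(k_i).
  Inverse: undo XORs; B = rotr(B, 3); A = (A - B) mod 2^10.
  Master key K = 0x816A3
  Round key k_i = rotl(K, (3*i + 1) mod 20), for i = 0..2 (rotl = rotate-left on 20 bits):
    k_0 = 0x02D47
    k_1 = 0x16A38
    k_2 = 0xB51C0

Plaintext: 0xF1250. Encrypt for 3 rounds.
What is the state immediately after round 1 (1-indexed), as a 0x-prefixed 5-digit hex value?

0xD4E8F

s_0 = plaintext = 0xF1250
s_1 = Round(s_0, k_0) = 0xD4E8F
s_2 = Round(s_1, k_1) = 0xF6827
s_3 = Round(s_2, k_2) = 0x707EC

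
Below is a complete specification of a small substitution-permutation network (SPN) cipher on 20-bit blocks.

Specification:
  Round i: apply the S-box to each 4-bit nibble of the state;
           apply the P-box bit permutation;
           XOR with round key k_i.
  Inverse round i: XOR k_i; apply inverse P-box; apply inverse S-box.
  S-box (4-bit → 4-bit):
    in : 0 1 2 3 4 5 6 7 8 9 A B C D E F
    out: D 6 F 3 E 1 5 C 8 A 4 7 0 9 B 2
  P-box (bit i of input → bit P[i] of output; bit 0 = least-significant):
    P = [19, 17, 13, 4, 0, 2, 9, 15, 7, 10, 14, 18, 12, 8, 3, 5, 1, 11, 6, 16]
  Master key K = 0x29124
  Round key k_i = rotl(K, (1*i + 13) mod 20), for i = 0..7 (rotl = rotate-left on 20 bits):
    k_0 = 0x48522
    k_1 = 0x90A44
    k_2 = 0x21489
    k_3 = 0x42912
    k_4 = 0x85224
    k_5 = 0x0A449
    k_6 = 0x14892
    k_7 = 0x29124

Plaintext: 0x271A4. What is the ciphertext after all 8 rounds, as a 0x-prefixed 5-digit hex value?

s_0 = plaintext = 0x271A4
s_1 = Round(s_0, k_0) = 0x7EB58
s_2 = Round(s_1, k_1) = 0x85FB5
s_3 = Round(s_2, k_2) = 0xB028C
s_4 = Round(s_3, k_3) = 0x0F5F8
s_5 = Round(s_4, k_4) = 0x953F2
s_6 = Round(s_5, k_5) = 0xB98DD
s_7 = Round(s_6, k_6) = 0xDC1E1
s_8 = Round(s_7, k_7) = 0x17523

0x17523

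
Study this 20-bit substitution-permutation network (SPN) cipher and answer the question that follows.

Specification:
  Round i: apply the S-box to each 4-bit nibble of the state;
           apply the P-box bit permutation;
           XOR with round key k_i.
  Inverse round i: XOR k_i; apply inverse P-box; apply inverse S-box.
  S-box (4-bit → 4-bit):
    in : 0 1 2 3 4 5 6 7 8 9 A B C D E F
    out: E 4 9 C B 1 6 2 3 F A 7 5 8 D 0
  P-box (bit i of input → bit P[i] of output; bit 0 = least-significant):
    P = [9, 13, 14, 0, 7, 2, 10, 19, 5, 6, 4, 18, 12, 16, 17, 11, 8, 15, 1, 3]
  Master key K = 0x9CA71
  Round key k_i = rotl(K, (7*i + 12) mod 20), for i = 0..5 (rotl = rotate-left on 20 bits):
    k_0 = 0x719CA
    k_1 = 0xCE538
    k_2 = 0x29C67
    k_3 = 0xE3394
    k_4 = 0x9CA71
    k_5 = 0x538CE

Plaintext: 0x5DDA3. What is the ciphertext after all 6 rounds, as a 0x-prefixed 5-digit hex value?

0x793C1

s_0 = plaintext = 0x5DDA3
s_1 = Round(s_0, k_0) = 0xB50CF
s_2 = Round(s_1, k_1) = 0x870EA
s_3 = Round(s_2, k_2) = 0xF39B6
s_4 = Round(s_3, k_3) = 0x85F60
s_5 = Round(s_4, k_4) = 0x93F74
s_6 = Round(s_5, k_5) = 0x793C1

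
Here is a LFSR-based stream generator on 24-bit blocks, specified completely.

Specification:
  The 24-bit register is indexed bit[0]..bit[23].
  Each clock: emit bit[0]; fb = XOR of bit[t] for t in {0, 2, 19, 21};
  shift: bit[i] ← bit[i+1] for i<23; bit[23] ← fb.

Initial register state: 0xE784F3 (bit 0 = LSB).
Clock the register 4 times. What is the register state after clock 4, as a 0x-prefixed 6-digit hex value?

reg_0 = 0xE784F3
clock 1: out=1, reg = 0x73C279
clock 2: out=1, reg = 0x39E13C
clock 3: out=0, reg = 0x9CF09E
clock 4: out=0, reg = 0x4E784F

0x4E784F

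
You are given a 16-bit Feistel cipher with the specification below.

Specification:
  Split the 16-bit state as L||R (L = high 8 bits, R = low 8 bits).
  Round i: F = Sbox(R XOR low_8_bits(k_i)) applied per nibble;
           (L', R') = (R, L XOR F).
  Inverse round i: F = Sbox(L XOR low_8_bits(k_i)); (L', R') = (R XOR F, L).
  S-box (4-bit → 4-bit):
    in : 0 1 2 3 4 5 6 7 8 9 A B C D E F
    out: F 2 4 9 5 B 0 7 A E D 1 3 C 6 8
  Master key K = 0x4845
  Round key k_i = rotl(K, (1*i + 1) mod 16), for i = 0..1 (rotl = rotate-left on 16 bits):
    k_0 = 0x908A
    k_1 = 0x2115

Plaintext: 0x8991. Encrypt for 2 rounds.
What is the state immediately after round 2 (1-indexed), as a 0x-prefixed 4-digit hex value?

s_0 = plaintext = 0x8991
s_1 = Round(s_0, k_0) = 0x91A8
s_2 = Round(s_1, k_1) = 0xA88D

0xA88D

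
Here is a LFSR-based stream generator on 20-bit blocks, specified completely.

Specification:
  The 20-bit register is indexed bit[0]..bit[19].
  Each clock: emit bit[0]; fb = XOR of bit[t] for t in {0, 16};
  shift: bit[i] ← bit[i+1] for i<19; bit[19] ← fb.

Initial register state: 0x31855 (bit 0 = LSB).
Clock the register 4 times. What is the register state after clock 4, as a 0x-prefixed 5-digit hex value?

0x63185

reg_0 = 0x31855
clock 1: out=1, reg = 0x18C2A
clock 2: out=0, reg = 0x8C615
clock 3: out=1, reg = 0xC630A
clock 4: out=0, reg = 0x63185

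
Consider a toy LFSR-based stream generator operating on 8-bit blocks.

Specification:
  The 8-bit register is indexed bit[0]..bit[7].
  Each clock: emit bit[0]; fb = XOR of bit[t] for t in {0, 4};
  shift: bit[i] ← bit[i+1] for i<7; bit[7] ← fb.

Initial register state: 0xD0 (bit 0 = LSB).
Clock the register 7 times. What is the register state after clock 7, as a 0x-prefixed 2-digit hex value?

0x1B

reg_0 = 0xD0
clock 1: out=0, reg = 0xE8
clock 2: out=0, reg = 0x74
clock 3: out=0, reg = 0xBA
clock 4: out=0, reg = 0xDD
clock 5: out=1, reg = 0x6E
clock 6: out=0, reg = 0x37
clock 7: out=1, reg = 0x1B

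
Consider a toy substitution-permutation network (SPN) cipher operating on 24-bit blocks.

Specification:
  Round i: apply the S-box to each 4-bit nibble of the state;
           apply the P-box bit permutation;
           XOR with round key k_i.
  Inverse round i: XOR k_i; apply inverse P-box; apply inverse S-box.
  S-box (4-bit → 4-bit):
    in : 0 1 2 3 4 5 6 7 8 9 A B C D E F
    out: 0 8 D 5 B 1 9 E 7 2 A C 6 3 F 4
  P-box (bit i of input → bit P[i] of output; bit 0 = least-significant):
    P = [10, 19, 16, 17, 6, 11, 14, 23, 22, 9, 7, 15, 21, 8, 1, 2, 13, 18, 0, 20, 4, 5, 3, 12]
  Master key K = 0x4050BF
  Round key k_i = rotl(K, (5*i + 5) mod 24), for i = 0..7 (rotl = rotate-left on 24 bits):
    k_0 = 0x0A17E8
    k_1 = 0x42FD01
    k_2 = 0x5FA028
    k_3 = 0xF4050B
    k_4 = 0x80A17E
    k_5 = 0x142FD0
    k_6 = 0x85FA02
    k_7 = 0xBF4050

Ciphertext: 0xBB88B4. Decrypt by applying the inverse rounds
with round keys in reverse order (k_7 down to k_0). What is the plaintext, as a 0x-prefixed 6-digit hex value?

0x31CB25

s_0 = ciphertext = 0xBB88B4
s_1 = InvRound(s_0, k_7) = 0x991B80
s_2 = InvRound(s_1, k_6) = 0x04CBF9
s_3 = InvRound(s_2, k_5) = 0xC201F5
s_4 = InvRound(s_3, k_4) = 0xF3F201
s_5 = InvRound(s_4, k_3) = 0xBDCAF2
s_6 = InvRound(s_5, k_2) = 0x3538E1
s_7 = InvRound(s_6, k_1) = 0x9AD232
s_8 = InvRound(s_7, k_0) = 0x31CB25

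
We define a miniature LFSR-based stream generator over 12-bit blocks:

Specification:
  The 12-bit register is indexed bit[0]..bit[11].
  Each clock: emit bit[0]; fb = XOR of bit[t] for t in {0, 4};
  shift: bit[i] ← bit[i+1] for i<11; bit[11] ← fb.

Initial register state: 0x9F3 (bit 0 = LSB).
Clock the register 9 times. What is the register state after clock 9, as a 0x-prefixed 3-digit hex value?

0xB64

reg_0 = 0x9F3
clock 1: out=1, reg = 0x4F9
clock 2: out=1, reg = 0x27C
clock 3: out=0, reg = 0x93E
clock 4: out=0, reg = 0xC9F
clock 5: out=1, reg = 0x64F
clock 6: out=1, reg = 0xB27
clock 7: out=1, reg = 0xD93
clock 8: out=1, reg = 0x6C9
clock 9: out=1, reg = 0xB64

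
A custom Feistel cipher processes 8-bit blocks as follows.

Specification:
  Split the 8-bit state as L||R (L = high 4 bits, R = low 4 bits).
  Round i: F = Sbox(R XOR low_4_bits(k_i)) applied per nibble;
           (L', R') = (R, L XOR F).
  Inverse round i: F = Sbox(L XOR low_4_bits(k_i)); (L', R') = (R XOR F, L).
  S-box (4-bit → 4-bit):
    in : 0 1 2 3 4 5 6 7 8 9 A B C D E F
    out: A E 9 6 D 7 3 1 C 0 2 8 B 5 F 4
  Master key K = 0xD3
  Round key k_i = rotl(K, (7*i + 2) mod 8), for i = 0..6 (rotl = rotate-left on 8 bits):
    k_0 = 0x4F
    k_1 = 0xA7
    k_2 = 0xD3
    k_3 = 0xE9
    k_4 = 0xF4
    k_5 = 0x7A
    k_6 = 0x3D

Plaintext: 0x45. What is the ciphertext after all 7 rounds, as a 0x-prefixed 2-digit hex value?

s_0 = plaintext = 0x45
s_1 = Round(s_0, k_0) = 0x56
s_2 = Round(s_1, k_1) = 0x6B
s_3 = Round(s_2, k_2) = 0xBA
s_4 = Round(s_3, k_3) = 0xAD
s_5 = Round(s_4, k_4) = 0xDA
s_6 = Round(s_5, k_5) = 0xA7
s_7 = Round(s_6, k_6) = 0x78

0x78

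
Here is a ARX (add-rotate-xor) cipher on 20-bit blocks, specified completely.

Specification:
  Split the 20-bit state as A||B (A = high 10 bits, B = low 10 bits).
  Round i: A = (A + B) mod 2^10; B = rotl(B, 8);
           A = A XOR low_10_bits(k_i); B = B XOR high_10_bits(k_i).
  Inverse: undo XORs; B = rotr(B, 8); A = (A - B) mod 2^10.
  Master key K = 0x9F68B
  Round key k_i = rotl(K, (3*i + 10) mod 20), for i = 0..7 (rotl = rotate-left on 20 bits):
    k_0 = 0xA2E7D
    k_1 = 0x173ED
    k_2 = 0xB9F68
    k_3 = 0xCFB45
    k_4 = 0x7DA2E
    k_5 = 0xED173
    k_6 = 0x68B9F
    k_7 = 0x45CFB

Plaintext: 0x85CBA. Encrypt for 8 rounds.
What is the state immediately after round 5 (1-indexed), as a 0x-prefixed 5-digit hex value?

s_0 = plaintext = 0x85CBA
s_1 = Round(s_0, k_0) = 0x2B0A5
s_2 = Round(s_1, k_1) = 0xAF175
s_3 = Round(s_2, k_2) = 0xD67BA
s_4 = Round(s_3, k_3) = 0x159D0
s_5 = Round(s_4, k_4) = 0x02182
s_6 = Round(s_5, k_5) = 0x3E5D4
s_7 = Round(s_6, k_6) = 0x549D7
s_8 = Round(s_7, k_7) = 0xF4A62

0x02182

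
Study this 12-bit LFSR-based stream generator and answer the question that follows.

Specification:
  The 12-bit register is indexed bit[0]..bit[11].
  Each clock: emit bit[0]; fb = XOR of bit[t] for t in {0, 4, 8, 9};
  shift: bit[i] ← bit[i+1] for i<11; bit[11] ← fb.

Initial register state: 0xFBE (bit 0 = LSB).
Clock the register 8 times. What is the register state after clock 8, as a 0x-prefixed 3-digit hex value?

reg_0 = 0xFBE
clock 1: out=0, reg = 0xFDF
clock 2: out=1, reg = 0x7EF
clock 3: out=1, reg = 0xBF7
clock 4: out=1, reg = 0x5FB
clock 5: out=1, reg = 0xAFD
clock 6: out=1, reg = 0xD7E
clock 7: out=0, reg = 0x6BF
clock 8: out=1, reg = 0xB5F

0xB5F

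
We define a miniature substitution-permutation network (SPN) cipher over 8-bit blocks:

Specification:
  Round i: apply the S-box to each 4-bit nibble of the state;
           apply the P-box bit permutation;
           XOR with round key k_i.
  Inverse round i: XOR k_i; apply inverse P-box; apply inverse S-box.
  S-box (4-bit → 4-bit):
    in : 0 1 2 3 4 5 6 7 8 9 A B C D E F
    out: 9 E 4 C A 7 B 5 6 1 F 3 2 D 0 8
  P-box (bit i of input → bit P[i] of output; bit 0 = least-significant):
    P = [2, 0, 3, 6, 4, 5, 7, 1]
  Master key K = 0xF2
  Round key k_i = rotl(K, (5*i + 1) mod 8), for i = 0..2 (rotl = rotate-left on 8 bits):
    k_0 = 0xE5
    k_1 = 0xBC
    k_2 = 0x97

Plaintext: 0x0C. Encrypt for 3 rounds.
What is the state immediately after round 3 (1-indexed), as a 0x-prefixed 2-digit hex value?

0x90

s_0 = plaintext = 0x0C
s_1 = Round(s_0, k_0) = 0xF6
s_2 = Round(s_1, k_1) = 0xFB
s_3 = Round(s_2, k_2) = 0x90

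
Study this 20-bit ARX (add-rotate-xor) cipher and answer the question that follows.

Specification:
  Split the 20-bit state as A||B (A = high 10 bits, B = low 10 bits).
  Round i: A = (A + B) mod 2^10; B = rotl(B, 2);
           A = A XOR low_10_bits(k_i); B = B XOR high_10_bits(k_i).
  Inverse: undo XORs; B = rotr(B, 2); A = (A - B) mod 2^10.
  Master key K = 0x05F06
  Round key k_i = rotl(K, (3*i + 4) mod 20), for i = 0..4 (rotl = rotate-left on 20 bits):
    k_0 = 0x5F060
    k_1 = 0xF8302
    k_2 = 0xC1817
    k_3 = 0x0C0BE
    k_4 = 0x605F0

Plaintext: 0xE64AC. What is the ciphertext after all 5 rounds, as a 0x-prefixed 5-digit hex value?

s_0 = plaintext = 0xE64AC
s_1 = Round(s_0, k_0) = 0x097CC
s_2 = Round(s_1, k_1) = 0x3CCD3
s_3 = Round(s_2, k_2) = 0x7444A
s_4 = Round(s_3, k_3) = 0xA9518
s_5 = Round(s_4, k_4) = 0x935E0

0x935E0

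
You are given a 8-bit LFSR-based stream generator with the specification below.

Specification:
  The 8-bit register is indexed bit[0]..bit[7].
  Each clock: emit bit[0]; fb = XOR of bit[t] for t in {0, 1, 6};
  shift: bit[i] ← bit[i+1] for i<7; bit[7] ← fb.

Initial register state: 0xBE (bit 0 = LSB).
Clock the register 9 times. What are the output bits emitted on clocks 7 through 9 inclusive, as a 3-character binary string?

011

reg_0 = 0xBE
clock 1: out=0, reg = 0xDF
clock 2: out=1, reg = 0xEF
clock 3: out=1, reg = 0xF7
clock 4: out=1, reg = 0xFB
clock 5: out=1, reg = 0xFD
clock 6: out=1, reg = 0x7E
clock 7: out=0, reg = 0x3F
clock 8: out=1, reg = 0x1F
clock 9: out=1, reg = 0x0F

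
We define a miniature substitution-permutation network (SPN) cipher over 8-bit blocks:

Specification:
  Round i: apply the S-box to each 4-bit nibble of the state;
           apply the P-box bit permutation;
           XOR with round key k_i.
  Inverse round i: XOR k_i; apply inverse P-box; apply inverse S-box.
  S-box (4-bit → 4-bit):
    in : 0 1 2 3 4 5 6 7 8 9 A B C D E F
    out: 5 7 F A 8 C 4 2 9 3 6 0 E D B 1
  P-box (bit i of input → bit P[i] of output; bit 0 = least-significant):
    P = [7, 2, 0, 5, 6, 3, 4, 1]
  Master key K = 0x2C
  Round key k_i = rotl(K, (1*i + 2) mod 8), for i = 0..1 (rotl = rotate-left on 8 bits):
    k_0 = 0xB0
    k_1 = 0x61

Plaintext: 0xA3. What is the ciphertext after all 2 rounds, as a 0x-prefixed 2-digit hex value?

s_0 = plaintext = 0xA3
s_1 = Round(s_0, k_0) = 0x8C
s_2 = Round(s_1, k_1) = 0x06

0x06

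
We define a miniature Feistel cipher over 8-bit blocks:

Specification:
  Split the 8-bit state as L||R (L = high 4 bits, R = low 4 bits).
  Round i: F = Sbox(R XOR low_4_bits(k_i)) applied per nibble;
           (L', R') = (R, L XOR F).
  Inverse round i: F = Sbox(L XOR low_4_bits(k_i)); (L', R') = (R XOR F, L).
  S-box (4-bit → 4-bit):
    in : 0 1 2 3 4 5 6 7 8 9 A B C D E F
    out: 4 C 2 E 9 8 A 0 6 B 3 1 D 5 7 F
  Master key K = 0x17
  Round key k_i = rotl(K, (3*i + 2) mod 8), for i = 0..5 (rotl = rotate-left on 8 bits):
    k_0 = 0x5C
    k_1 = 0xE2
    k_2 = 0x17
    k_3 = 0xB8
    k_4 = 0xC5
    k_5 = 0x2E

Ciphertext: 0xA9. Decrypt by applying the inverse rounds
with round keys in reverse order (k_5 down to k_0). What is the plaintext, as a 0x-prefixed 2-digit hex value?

0x28

s_0 = ciphertext = 0xA9
s_1 = InvRound(s_0, k_5) = 0x0A
s_2 = InvRound(s_1, k_4) = 0x20
s_3 = InvRound(s_2, k_3) = 0x32
s_4 = InvRound(s_3, k_2) = 0xB3
s_5 = InvRound(s_4, k_1) = 0x8B
s_6 = InvRound(s_5, k_0) = 0x28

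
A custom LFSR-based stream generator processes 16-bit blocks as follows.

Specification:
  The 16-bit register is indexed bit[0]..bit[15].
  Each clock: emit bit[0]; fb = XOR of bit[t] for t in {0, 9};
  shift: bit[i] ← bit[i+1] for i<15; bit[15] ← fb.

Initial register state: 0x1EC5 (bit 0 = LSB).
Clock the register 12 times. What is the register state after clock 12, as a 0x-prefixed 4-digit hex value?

0xBCA1

reg_0 = 0x1EC5
clock 1: out=1, reg = 0x0F62
clock 2: out=0, reg = 0x87B1
clock 3: out=1, reg = 0x43D8
clock 4: out=0, reg = 0xA1EC
clock 5: out=0, reg = 0x50F6
clock 6: out=0, reg = 0x287B
clock 7: out=1, reg = 0x943D
clock 8: out=1, reg = 0xCA1E
clock 9: out=0, reg = 0xE50F
clock 10: out=1, reg = 0xF287
clock 11: out=1, reg = 0x7943
clock 12: out=1, reg = 0xBCA1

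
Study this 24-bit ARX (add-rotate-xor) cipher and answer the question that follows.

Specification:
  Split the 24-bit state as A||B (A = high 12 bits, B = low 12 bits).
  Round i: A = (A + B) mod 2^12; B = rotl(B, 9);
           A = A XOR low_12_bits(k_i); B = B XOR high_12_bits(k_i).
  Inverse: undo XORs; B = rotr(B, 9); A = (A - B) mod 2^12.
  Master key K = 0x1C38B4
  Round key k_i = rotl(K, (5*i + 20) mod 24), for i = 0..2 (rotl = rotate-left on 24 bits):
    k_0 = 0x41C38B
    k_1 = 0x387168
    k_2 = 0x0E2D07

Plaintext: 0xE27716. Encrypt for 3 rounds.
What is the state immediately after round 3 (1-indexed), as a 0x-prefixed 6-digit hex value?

s_0 = plaintext = 0xE27716
s_1 = Round(s_0, k_0) = 0x6B68FE
s_2 = Round(s_1, k_1) = 0xEDCE98
s_3 = Round(s_2, k_2) = 0x073131

0x073131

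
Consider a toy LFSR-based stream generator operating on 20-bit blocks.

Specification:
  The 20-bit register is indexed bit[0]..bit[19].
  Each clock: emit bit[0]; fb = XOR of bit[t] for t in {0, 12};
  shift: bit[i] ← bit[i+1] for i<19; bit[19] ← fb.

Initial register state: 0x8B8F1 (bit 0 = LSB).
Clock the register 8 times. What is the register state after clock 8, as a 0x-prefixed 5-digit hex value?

reg_0 = 0x8B8F1
clock 1: out=1, reg = 0x45C78
clock 2: out=0, reg = 0xA2E3C
clock 3: out=0, reg = 0x5171E
clock 4: out=0, reg = 0xA8B8F
clock 5: out=1, reg = 0xD45C7
clock 6: out=1, reg = 0xEA2E3
clock 7: out=1, reg = 0xF5171
clock 8: out=1, reg = 0x7A8B8

0x7A8B8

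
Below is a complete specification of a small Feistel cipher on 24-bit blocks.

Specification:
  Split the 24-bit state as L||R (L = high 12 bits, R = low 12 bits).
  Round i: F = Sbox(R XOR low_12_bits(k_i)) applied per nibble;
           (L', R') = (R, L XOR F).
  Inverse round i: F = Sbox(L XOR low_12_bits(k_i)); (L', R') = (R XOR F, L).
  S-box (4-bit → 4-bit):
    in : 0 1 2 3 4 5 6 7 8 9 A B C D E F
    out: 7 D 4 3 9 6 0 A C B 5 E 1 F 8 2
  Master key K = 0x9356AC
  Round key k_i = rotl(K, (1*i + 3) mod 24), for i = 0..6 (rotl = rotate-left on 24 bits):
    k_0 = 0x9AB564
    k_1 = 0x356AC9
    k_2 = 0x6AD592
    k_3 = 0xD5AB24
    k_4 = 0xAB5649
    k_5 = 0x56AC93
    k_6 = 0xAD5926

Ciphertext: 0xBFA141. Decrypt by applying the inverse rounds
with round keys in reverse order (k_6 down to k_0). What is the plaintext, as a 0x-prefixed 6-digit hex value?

0xFDEFCE

s_0 = ciphertext = 0xBFA141
s_1 = InvRound(s_0, k_6) = 0x5B0BFA
s_2 = InvRound(s_1, k_5) = 0x0B95B0
s_3 = InvRound(s_2, k_4) = 0x5970B9
s_4 = InvRound(s_3, k_3) = 0x85A597
s_5 = InvRound(s_4, k_2) = 0xA8B85A
s_6 = InvRound(s_5, k_1) = 0xFCEA8B
s_7 = InvRound(s_6, k_0) = 0xFDEFCE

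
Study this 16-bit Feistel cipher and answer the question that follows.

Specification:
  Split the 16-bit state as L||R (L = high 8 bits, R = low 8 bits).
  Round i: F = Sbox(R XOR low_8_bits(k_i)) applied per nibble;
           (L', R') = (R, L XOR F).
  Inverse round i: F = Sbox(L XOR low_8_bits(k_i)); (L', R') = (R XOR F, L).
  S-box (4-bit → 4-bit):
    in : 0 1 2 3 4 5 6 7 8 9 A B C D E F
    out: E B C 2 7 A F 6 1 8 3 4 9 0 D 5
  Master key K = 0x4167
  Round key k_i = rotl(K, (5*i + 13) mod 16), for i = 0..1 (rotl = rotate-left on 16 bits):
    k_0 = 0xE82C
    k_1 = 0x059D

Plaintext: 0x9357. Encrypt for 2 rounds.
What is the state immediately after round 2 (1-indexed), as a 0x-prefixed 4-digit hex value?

s_0 = plaintext = 0x9357
s_1 = Round(s_0, k_0) = 0x57F7
s_2 = Round(s_1, k_1) = 0xF7A4

0xF7A4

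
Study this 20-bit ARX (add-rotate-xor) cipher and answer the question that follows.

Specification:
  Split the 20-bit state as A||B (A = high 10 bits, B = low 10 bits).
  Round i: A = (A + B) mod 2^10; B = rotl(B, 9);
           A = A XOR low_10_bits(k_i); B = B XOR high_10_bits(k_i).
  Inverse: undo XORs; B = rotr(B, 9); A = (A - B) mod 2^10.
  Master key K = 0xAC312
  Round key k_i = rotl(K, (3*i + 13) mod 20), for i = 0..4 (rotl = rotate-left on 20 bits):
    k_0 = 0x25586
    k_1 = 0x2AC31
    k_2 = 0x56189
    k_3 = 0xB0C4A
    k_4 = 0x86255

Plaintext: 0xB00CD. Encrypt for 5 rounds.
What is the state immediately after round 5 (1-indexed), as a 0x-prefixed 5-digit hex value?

s_0 = plaintext = 0xB00CD
s_1 = Round(s_0, k_0) = 0x82EF3
s_2 = Round(s_1, k_1) = 0x33FD2
s_3 = Round(s_2, k_2) = 0x4A0B1
s_4 = Round(s_3, k_3) = 0x64C9B
s_5 = Round(s_4, k_4) = 0x1EC55

0x1EC55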